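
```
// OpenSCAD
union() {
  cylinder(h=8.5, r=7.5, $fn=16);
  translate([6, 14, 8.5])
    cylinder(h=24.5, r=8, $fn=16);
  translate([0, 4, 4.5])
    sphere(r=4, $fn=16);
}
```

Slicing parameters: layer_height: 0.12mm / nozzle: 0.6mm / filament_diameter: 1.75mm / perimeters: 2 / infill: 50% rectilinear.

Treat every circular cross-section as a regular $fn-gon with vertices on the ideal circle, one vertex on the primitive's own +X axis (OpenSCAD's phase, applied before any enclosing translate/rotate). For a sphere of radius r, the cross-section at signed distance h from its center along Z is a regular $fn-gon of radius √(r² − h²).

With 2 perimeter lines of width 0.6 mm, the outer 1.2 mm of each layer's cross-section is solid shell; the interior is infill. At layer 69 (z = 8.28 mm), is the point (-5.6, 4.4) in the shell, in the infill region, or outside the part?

shell

At z = 8.28 mm: the cylinder: section is a regular 16-gon, circumradius r=7.5; the cylinder at (6, 14) is absent (z outside [8.5, 33]); the r=4 sphere at (0, 4) contributes a regular 16-gon of circumradius √(4²−3.78²) = 1.308; Taking the union: the r=4 sphere at (0, 4) lies entirely inside the r=7.5 cylinder, so the union is just the r=7.5 cylinder — 1 connected region. Overall, the cross-section is a single solid region. The nearest boundary edge runs (-6.93, 2.87)→(-5.30, 5.30); distance from the point to it = 0.26 mm. The point is inside the cross-section, 0.26 mm from the nearest boundary — within the 1.2 mm shell band (2 × 0.6).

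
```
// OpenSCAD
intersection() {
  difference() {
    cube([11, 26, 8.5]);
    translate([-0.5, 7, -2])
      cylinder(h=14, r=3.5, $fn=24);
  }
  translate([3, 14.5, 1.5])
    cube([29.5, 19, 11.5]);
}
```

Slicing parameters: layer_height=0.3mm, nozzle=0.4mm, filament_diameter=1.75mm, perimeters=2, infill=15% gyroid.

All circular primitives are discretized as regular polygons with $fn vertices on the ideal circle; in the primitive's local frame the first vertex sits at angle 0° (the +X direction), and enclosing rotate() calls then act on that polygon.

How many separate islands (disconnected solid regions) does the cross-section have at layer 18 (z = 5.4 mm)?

At z = 5.4 mm: the cube is present — its section is the full 11×26 rectangle; the r=3.5 cylinder at (-0.5, 7) gives a regular 24-gon of circumradius 3.5 (constant along its height); Subtracting the remaining from the first: starting from the 11×26 cube, the r=3.5 cylinder at (-0.5, 7) partially overlaps it — only the 15.56 mm² overlap (of its 38.05 mm²) is removed, clipping the outline — 1 connected region; the cube at (3, 14.5) (footprint 29.5×19) is included at this height; Keeping only the common overlap: the 29.5×19 cube at (3, 14.5) partially overlaps that combined region; clipping to the common part keeps 92.00 mm² — 1 connected region. Overall, the cross-section is a single solid region. Island count = 1.

1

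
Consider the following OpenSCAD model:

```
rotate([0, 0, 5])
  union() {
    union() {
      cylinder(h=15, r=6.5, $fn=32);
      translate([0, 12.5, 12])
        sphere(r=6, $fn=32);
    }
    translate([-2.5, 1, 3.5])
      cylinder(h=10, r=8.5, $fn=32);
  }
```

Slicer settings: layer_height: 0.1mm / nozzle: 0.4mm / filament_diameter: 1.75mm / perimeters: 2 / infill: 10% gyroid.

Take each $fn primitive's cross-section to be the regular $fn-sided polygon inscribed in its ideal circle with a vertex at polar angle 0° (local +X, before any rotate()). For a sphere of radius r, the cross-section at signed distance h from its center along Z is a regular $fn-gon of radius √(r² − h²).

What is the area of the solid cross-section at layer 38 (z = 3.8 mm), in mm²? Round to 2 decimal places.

At z = 3.8 mm: the r=6.5 cylinder gives a regular 32-gon of circumradius 6.5 (constant along its height) (area = (32/2)·6.500²·sin(360°/32) = 131.88 mm²); the sphere at (0, 12.5) is absent (|z−center|=8.200 > r=6); Taking the union: only the r=6.5 cylinder is present, so the union is just that shape — area = 131.88 mm²; the r=8.5 cylinder at (-2.5, 1) gives a regular 32-gon of circumradius 8.5 (constant along its height) (area = (32/2)·8.500²·sin(360°/32) = 225.52 mm²); Merging all regions: the regions partially overlap — summed areas 357.41 mm² minus the doubly-counted overlap 126.86 mm² gives 230.54 mm² — area = 230.54 mm²; (whole slice rotated 5° about Z — lengths, areas and connectivity unchanged). Overall, the cross-section is a single solid region. Net area = 230.54 mm².

230.54 mm²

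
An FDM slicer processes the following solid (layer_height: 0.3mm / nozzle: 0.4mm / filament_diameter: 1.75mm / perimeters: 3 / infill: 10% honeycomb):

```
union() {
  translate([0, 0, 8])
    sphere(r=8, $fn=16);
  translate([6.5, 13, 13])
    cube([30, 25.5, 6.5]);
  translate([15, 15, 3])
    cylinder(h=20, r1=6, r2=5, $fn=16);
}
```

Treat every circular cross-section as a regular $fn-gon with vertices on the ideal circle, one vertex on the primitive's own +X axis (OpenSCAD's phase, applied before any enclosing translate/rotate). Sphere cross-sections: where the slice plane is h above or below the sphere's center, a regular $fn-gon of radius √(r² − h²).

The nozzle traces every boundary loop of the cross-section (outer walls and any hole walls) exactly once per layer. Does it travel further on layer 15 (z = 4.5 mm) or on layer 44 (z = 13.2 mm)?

layer 44 (z = 13.2 mm)

Layer 15 (z = 4.5): the sphere: section is a regular 16-gon, circumradius = √(r²−h²) = √(8²−3.5²) = 7.194 (perimeter = 2·16·7.194·sin(180°/16) = 44.91 mm); the cube at (6.5, 13) does not reach this height (z outside [13, 19.5]); the cone at (15, 15) contributes a regular 16-gon of circumradius 5.925 (interpolated between r1=6 and r2=5 at t=0.075) (perimeter = 2·16·5.925·sin(180°/16) = 36.99 mm); Merging all regions: the 2 present regions are separate (no shared area or edge), so areas and boundary lengths simply add and each stays a separate island — boundary = 81.90 mm. So its perimeter = 81.90 mm. Layer 44 (z = 13.2): the r=8 sphere slices to a regular 16-gon of circumradius 6.079 (√(r²−h²) with h=5.2 from center) (perimeter = 2·16·6.079·sin(180°/16) = 37.95 mm); the cube at (6.5, 13) (footprint 30×25.5) is included at this height (perimeter 111.00 mm); the cone at (15, 15) (r1=6→r2=5) has section circumradius 5.490 here — a regular 16-gon (perimeter = 2·16·5.490·sin(180°/16) = 34.27 mm); Taking the union: the regions partially overlap (shared area 67.30 mm²), so the edge portions inside another operand are dropped and the merged outline is re-measured after clipping — boundary = 151.83 mm. So its perimeter = 151.83 mm. Layer 44 is larger (151.83 vs 81.90 mm).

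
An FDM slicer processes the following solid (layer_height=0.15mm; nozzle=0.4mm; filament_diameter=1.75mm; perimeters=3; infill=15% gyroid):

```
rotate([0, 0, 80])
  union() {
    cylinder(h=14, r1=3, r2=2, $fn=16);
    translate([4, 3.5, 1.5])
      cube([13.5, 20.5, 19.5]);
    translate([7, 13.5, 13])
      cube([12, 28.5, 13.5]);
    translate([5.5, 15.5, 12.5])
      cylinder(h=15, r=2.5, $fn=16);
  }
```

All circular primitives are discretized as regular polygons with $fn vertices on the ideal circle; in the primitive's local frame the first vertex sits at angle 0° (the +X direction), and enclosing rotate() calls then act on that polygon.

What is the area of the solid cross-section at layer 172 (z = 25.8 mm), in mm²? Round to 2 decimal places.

At z = 25.8 mm: the cone does not reach this height (z outside [0, 14]); the cube at (4, 3.5) does not reach this height (z outside [1.5, 21]); the 12×28.5 cube at (7, 13.5) contributes its full rectangle (area 342.00 mm²); the r=2.5 cylinder at (5.5, 15.5) contributes a regular 16-gon of circumradius 2.5 (area = (16/2)·2.500²·sin(360°/16) = 19.13 mm²); Taking the union: the regions partially overlap — summed areas 361.13 mm² minus the doubly-counted overlap 2.65 mm² gives 358.48 mm² — area = 358.48 mm²; (whole slice rotated 80° about Z — lengths, areas and connectivity unchanged). Overall, the cross-section is a single solid region. Net area = 358.48 mm².

358.48 mm²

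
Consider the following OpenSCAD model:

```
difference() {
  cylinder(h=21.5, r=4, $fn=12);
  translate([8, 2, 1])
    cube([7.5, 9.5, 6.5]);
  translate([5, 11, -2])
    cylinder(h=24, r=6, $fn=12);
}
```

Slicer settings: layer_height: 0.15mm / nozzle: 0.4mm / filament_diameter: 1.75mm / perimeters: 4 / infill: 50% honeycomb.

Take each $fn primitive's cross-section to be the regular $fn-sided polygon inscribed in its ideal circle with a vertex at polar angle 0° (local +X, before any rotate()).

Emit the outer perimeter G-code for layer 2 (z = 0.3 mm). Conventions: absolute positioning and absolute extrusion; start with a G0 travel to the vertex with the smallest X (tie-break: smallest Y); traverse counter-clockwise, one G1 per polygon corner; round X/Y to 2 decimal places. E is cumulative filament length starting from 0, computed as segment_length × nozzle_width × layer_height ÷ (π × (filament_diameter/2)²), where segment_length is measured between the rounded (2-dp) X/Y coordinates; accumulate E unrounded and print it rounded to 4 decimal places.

At z = 0.3 mm: the r=4 cylinder gives a regular 12-gon of circumradius 4 (constant along its height); the cube at (8, 2) is absent (z outside [1, 7.5]); the r=6 cylinder at (5, 11) gives a regular 12-gon of circumradius 6 (constant along its height); Subtracting the remaining from the first: starting from the r=4 cylinder, the r=6 cylinder at (5, 11) misses the remaining region (no effect) — 1 connected region. The outline is a single polygon with 12 vertices. Extrusion per mm of travel: 0.4 × 0.15 / (π × 0.875²) = 0.024945. Accumulating E over each segment gives final E = 0.6194.

G0 X-4.00 Y0.00 Z0.30
G1 X-3.46 Y-2.00 E0.0517
G1 X-2.00 Y-3.46 E0.1032
G1 X0.00 Y-4.00 E0.1549
G1 X2.00 Y-3.46 E0.2065
G1 X3.46 Y-2.00 E0.2580
G1 X4.00 Y0.00 E0.3097
G1 X3.46 Y2.00 E0.3614
G1 X2.00 Y3.46 E0.4129
G1 X0.00 Y4.00 E0.4646
G1 X-2.00 Y3.46 E0.5163
G1 X-3.46 Y2.00 E0.5678
G1 X-4.00 Y0.00 E0.6194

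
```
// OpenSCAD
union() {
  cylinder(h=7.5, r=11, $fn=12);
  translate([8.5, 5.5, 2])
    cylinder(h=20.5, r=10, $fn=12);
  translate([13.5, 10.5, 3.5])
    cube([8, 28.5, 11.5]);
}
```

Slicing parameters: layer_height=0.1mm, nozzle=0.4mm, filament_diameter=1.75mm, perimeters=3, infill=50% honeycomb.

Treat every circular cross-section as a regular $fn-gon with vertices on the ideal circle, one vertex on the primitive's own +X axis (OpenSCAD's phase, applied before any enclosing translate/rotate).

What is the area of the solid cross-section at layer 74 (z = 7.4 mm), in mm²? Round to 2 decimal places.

At z = 7.4 mm: the cylinder: section is a regular 12-gon, circumradius r=11 (area = (12/2)·11.000²·sin(360°/12) = 363.00 mm²); the r=10 cylinder at (8.5, 5.5) gives a regular 12-gon of circumradius 10 (constant along its height) (area = (12/2)·10.000²·sin(360°/12) = 300.00 mm²); the 8×28.5 cube at (13.5, 10.5) contributes its full rectangle (area 228.00 mm²); Combining (union): the regions partially overlap — summed areas 891.00 mm² minus the doubly-counted overlap 138.11 mm² gives 752.89 mm² — area = 752.89 mm². Overall, the cross-section is a single solid region. Net area = 752.89 mm².

752.89 mm²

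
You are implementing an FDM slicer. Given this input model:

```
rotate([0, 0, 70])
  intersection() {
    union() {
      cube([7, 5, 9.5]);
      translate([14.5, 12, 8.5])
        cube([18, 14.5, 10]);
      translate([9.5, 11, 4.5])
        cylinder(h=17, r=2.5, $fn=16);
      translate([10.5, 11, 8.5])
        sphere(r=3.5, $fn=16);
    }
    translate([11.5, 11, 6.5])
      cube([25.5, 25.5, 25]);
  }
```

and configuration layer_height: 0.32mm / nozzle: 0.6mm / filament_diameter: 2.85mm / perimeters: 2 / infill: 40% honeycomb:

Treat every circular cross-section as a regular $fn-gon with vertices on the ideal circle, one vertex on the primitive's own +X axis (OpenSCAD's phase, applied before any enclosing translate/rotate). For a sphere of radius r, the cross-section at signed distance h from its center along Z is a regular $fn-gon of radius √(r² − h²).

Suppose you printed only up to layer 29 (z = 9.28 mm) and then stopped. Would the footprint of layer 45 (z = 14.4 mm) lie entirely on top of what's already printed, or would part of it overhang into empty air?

entirely on top

Compare the two slices. At z = 9.28: the cube is present — its section is the full 7×5 rectangle (area 35.00 mm²); the cube at (14.5, 12) is present — its section is the full 18×14.5 rectangle (area 261.00 mm²); the r=2.5 cylinder at (9.5, 11) contributes a regular 16-gon of circumradius 2.5 (area = (16/2)·2.500²·sin(360°/16) = 19.13 mm²); the r=3.5 sphere at (10.5, 11) contributes a regular 16-gon of circumradius √(3.5²−0.78²) = 3.412 (area = (16/2)·3.412²·sin(360°/16) = 35.64 mm²); Taking the union: the regions partially overlap — summed areas 350.77 mm² minus the doubly-counted overlap 18.95 mm² gives 331.83 mm² — area = 331.83 mm²; the cube at (11.5, 11) (footprint 25.5×25.5) is included at this height (area 650.25 mm²); After intersecting: the 25.5×25.5 cube at (11.5, 11) partially overlaps the result so far; clipping to the common part keeps 266.60 mm² — area = 266.60 mm²; (rotated 70° about Z; rotation is an isometry so areas/perimeters/island counts are preserved). At z = 14.4: the cube does not reach this height (z outside [0, 9.5]); the cube at (14.5, 12) is present — its section is the full 18×14.5 rectangle (area 261.00 mm²); the r=2.5 cylinder at (9.5, 11) contributes a regular 16-gon of circumradius 2.5 (area = (16/2)·2.500²·sin(360°/16) = 19.13 mm²); the sphere at (10.5, 11) is absent (|z−center|=5.900 > r=3.5); Merging all regions: the 2 present regions are separate (no shared area or edge), so areas and boundary lengths simply add and each stays a separate island — area = 280.13 mm²; the cube at (11.5, 11) is present — its section is the full 25.5×25.5 rectangle (area 650.25 mm²); Keeping only the common overlap: the 25.5×25.5 cube at (11.5, 11) partially overlaps the result so far; clipping to the common part keeps 261.46 mm² — area = 261.46 mm²; (whole slice rotated 70° about Z — lengths, areas and connectivity unchanged). Checking containment: the cross-section at z = 14.4 is a subset of the cross-section at z = 9.28.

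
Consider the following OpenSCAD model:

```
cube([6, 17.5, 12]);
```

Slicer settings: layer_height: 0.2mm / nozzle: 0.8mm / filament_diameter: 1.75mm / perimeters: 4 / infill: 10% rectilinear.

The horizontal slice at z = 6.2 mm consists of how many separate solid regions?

1

At z = 6.2 mm: the cube is present — its section is the full 6×17.5 rectangle. The result has 1 disconnected region.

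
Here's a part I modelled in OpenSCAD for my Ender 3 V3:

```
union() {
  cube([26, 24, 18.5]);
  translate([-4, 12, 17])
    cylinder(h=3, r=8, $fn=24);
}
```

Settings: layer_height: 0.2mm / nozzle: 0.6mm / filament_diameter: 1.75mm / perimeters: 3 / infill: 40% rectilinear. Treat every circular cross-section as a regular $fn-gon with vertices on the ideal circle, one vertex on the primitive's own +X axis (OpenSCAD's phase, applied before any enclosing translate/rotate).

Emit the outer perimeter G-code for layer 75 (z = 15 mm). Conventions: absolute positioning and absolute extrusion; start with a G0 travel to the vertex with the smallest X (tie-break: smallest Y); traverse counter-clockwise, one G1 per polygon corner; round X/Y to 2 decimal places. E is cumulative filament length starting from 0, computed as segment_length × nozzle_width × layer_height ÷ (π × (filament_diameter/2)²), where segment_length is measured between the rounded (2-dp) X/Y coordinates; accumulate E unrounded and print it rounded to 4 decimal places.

At z = 15 mm: the 26×24 cube contributes its full rectangle; the cylinder at (-4, 12) is not intersected at this z (z outside [17, 20]); Taking the union: only the 26×24 cube is present, so the union is just that shape — 1 connected region. The outline is a single polygon with 4 vertices. Extrusion per mm of travel: 0.6 × 0.2 / (π × 0.875²) = 0.049890. Accumulating E over each segment gives final E = 4.9890.

G0 X0.00 Y0.00 Z15.00
G1 X26.00 Y0.00 E1.2971
G1 X26.00 Y24.00 E2.4945
G1 X0.00 Y24.00 E3.7917
G1 X0.00 Y0.00 E4.9890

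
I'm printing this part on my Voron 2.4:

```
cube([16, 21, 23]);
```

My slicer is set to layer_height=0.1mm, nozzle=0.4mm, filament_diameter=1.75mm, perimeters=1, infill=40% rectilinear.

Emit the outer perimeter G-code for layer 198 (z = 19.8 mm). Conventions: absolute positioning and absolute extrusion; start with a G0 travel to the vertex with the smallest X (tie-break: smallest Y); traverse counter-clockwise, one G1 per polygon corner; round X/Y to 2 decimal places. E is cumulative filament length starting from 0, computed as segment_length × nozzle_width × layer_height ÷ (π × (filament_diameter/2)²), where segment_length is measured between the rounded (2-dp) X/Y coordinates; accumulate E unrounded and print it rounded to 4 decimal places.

At z = 19.8 mm: the 16×21 cube contributes its full rectangle. The outline is a single polygon with 4 vertices. Extrusion per mm of travel: 0.4 × 0.1 / (π × 0.875²) = 0.016630. Accumulating E over each segment gives final E = 1.2306.

G0 X0.00 Y0.00 Z19.80
G1 X16.00 Y0.00 E0.2661
G1 X16.00 Y21.00 E0.6153
G1 X0.00 Y21.00 E0.8814
G1 X0.00 Y0.00 E1.2306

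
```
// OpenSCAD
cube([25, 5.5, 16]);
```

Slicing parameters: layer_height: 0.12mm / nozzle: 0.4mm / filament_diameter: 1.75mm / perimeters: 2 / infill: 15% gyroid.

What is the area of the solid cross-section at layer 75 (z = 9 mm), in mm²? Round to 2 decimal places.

At z = 9 mm: the cube is present — its section is the full 25×5.5 rectangle (area 137.50 mm²). Overall, the cross-section is a single solid region. Net area = 137.50 mm².

137.50 mm²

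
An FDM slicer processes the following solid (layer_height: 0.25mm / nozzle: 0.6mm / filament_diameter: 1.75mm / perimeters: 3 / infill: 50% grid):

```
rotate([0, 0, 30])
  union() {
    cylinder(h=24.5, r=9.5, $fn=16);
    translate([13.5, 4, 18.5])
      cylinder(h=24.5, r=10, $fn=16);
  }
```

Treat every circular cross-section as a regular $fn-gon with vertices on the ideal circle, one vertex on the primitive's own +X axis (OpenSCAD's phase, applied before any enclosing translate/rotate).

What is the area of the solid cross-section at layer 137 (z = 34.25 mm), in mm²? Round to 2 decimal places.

At z = 34.25 mm: the cylinder does not reach this height (z outside [0, 24.5]); the r=10 cylinder at (13.5, 4) contributes a regular 16-gon of circumradius 10 (area = (16/2)·10.000²·sin(360°/16) = 306.15 mm²); Combining (union): only the r=10 cylinder at (13.5, 4) is present, so the union is just that shape — area = 306.15 mm²; (whole slice rotated 30° about Z — lengths, areas and connectivity unchanged). Overall, the cross-section is a single solid region. Net area = 306.15 mm².

306.15 mm²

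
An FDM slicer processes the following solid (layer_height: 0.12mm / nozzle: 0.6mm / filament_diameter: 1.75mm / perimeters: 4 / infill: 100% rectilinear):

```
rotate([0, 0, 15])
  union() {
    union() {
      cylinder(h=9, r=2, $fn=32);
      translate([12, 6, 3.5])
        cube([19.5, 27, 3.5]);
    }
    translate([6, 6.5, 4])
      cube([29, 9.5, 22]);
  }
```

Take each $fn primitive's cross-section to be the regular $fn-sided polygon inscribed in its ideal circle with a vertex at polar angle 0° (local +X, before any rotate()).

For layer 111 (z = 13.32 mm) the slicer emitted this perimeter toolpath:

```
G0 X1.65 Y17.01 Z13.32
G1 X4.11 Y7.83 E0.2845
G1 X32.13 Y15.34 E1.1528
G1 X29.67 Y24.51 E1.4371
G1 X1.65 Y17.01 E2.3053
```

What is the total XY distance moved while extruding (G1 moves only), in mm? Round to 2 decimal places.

Sum the Euclidean lengths of each G1 segment: total = 77.01 mm.

77.01 mm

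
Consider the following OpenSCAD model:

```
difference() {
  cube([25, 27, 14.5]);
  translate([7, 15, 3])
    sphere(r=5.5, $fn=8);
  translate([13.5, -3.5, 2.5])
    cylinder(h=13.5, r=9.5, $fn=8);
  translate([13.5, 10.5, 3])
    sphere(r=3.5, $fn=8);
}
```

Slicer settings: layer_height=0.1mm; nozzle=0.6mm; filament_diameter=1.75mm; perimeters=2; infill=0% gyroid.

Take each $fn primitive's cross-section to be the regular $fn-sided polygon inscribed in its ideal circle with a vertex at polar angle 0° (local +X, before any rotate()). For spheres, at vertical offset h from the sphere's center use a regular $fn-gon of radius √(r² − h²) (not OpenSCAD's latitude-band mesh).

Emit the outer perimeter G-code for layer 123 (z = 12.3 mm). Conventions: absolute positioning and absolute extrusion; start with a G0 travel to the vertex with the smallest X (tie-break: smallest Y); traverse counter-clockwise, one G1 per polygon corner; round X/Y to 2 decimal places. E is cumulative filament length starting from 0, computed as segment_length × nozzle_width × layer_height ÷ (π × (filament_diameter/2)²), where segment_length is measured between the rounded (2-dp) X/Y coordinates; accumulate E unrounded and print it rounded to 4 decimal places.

G0 X0.00 Y0.00 Z12.30
G1 X5.45 Y0.00 E0.1360
G1 X6.78 Y3.22 E0.2229
G1 X13.50 Y6.00 E0.4043
G1 X20.22 Y3.22 E0.5857
G1 X21.55 Y0.00 E0.6726
G1 X25.00 Y0.00 E0.7586
G1 X25.00 Y27.00 E1.4322
G1 X0.00 Y27.00 E2.0558
G1 X0.00 Y0.00 E2.7293

At z = 12.3 mm: the 25×27 cube contributes its full rectangle; the sphere at (7, 15) is absent (|z−center|=9.300 > r=5.5); the r=9.5 cylinder at (13.5, -3.5) gives a regular 8-gon of circumradius 9.5 (constant along its height); the sphere at (13.5, 10.5) does not reach this height (|z−center|=9.300 > r=3.5); After the difference (first − rest): starting from the 25×27 cube, the r=9.5 cylinder at (13.5, -3.5) partially overlaps it — only the 66.21 mm² overlap (of its 255.27 mm²) is removed, clipping the outline — 1 connected region. The outline is a single polygon with 9 vertices. Extrusion per mm of travel: 0.6 × 0.1 / (π × 0.875²) = 0.024945. Accumulating E over each segment gives final E = 2.7293.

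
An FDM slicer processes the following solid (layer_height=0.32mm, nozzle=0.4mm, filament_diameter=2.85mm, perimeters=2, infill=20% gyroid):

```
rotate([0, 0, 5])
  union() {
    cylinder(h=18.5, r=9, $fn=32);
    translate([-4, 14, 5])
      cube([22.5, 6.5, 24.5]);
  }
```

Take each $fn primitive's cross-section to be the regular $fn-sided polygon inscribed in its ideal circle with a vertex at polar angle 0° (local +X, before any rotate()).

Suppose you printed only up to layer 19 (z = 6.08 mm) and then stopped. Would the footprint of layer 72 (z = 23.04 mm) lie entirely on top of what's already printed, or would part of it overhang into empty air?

Compare the two slices. At z = 6.08: the cylinder: section is a regular 32-gon, circumradius r=9 (area = (32/2)·9.000²·sin(360°/32) = 252.84 mm²); the 22.5×6.5 cube at (-4, 14) contributes its full rectangle (area 146.25 mm²); Merging all regions: the 2 present regions are separate (no shared area or edge), so areas and boundary lengths simply add and each stays a separate island — area = 399.09 mm²; (rotated 5° about Z; rotation is an isometry so areas/perimeters/island counts are preserved). At z = 23.04: the cylinder is not intersected at this z (z outside [0, 18.5]); the cube at (-4, 14) (footprint 22.5×6.5) is included at this height (area 146.25 mm²); Taking the union: only the 22.5×6.5 cube at (-4, 14) is present, so the union is just that shape — area = 146.25 mm²; (rotated 5° about Z; rotation is an isometry so areas/perimeters/island counts are preserved). Checking containment: the cross-section at z = 23.04 is a subset of the cross-section at z = 6.08.

entirely on top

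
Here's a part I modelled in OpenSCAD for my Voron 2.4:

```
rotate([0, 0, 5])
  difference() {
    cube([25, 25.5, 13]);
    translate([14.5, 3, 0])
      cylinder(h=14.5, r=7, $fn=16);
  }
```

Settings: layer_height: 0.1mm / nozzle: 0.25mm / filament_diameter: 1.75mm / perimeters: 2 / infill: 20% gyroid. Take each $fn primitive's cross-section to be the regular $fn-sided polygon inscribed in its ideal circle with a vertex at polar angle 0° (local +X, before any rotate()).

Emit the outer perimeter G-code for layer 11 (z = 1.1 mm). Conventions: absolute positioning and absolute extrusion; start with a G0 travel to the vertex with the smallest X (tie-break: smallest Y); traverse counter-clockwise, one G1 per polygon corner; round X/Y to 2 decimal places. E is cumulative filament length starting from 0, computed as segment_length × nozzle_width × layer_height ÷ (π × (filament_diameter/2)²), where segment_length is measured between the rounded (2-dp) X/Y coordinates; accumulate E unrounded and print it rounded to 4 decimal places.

G0 X-2.22 Y25.40 Z1.10
G1 X0.00 Y0.00 E0.2650
G1 X8.22 Y0.72 E0.3508
G1 X7.97 Y1.02 E0.3548
G1 X7.21 Y3.64 E0.3832
G1 X7.51 Y6.36 E0.4116
G1 X8.82 Y8.75 E0.4400
G1 X10.95 Y10.46 E0.4683
G1 X13.57 Y11.23 E0.4967
G1 X16.29 Y10.93 E0.5252
G1 X18.68 Y9.61 E0.5536
G1 X20.39 Y7.48 E0.5819
G1 X21.16 Y4.86 E0.6103
G1 X20.86 Y2.15 E0.6387
G1 X20.67 Y1.81 E0.6427
G1 X24.90 Y2.18 E0.6868
G1 X22.68 Y27.58 E0.9519
G1 X-2.22 Y25.40 E1.2117

At z = 1.1 mm: the cube is present — its section is the full 25×25.5 rectangle; the r=7 cylinder at (14.5, 3) gives a regular 16-gon of circumradius 7 (constant along its height); Taking the first minus the rest: starting from the 25×25.5 cube, the r=7 cylinder at (14.5, 3) partially overlaps it — only the 115.17 mm² overlap (of its 150.01 mm²) is removed, clipping the outline — 1 connected region; (whole slice rotated 5° about Z — lengths, areas and connectivity unchanged). The outline is a single polygon with 17 vertices. Extrusion per mm of travel: 0.25 × 0.1 / (π × 0.875²) = 0.010394. Accumulating E over each segment gives final E = 1.2117.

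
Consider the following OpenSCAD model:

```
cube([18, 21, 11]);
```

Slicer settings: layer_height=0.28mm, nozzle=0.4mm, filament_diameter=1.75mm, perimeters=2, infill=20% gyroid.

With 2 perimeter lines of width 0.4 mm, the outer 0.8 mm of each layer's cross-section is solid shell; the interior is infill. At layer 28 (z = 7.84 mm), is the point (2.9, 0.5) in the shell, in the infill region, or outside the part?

shell

At z = 7.84 mm: the cube (footprint 18×21) is included at this height. Overall, the cross-section is a single solid region. The nearest boundary edge runs (0.00, 0.00)→(18.00, 0.00); distance from the point to it = 0.50 mm. The point is inside the cross-section, 0.50 mm from the nearest boundary — within the 0.8 mm shell band (2 × 0.4).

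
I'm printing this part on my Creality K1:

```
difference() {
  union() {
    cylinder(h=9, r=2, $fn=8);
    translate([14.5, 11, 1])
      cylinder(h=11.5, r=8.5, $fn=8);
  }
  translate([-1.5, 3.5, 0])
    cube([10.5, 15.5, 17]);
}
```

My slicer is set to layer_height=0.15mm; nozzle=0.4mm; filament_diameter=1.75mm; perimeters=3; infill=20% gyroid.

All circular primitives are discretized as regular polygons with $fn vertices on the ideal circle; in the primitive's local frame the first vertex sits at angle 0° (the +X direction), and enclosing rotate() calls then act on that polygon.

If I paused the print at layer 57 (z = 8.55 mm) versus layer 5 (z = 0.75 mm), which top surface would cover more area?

layer 57 (z = 8.55 mm)

Layer 57 (z = 8.55): the r=2 cylinder contributes a regular 8-gon of circumradius 2 (area = (8/2)·2.000²·sin(360°/8) = 11.31 mm²); the cylinder at (14.5, 11): section is a regular 8-gon, circumradius r=8.5 (area = (8/2)·8.500²·sin(360°/8) = 204.35 mm²); Taking the union: the 2 present regions are separate (no shared area or edge), so areas and boundary lengths simply add and each stays a separate island — area = 215.67 mm²; the cube at (-1.5, 3.5) is present — its section is the full 10.5×15.5 rectangle (area 162.75 mm²); Subtracting the remaining from the first: starting from that combined region (215.67 mm²), the 10.5×15.5 cube at (-1.5, 3.5) partially overlaps it — only the 21.21 mm² overlap (of its 162.75 mm²) is removed, clipping the outline — area = 194.46 mm². So its area = 194.46 mm². Layer 5 (z = 0.75): the r=2 cylinder contributes a regular 8-gon of circumradius 2 (area = (8/2)·2.000²·sin(360°/8) = 11.31 mm²); the cylinder at (14.5, 11) is not intersected at this z (z outside [1, 12.5]); Merging all regions: only the r=2 cylinder is present, so the union is just that shape — area = 11.31 mm²; the 10.5×15.5 cube at (-1.5, 3.5) contributes its full rectangle (area 162.75 mm²); After the difference (first − rest): starting from the result so far (11.31 mm²), the 10.5×15.5 cube at (-1.5, 3.5) misses the remaining region (no effect) — area = 11.31 mm². So its area = 11.31 mm². Layer 57 is larger (194.46 vs 11.31 mm²).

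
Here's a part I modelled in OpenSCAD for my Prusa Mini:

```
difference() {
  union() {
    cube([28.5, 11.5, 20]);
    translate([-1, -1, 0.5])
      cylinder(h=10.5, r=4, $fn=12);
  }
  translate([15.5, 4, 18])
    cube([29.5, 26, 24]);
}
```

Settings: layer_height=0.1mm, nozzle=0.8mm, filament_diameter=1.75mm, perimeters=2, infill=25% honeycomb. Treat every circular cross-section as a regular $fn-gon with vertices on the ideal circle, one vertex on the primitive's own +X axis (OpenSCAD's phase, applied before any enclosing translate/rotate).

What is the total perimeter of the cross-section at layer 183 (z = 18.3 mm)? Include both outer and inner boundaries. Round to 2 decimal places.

At z = 18.3 mm: the cube is present — its section is the full 28.5×11.5 rectangle (perimeter 80.00 mm); the cylinder at (-1, -1) does not reach this height (z outside [0.5, 11]); Combining (union): only the 28.5×11.5 cube is present, so the union is just that shape — boundary = 80.00 mm; the cube at (15.5, 4) (footprint 29.5×26) is included at this height (perimeter 111.00 mm); Taking the first minus the rest: starting from that combined region, the 29.5×26 cube at (15.5, 4) partially overlaps it — only the 97.50 mm² overlap (of its 767.00 mm²) is removed, clipping the outline — boundary = 80.00 mm. Overall, the cross-section is a single solid region. Total boundary length (outer) = 80.00 mm.

80.00 mm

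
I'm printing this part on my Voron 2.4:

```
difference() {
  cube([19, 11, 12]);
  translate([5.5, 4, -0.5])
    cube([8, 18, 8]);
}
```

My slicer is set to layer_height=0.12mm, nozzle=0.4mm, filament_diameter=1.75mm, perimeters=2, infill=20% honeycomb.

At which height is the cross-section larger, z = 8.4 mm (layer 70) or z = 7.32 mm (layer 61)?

layer 70 (z = 8.4 mm)

Layer 70 (z = 8.4): the cube is present — its section is the full 19×11 rectangle (area 209.00 mm²); the cube at (5.5, 4) is absent (z outside [-0.5, 7.5]); Taking the first minus the rest: none of the subtracted shapes is present at this height, so the 19×11 cube is unchanged — area = 209.00 mm². So its area = 209.00 mm². Layer 61 (z = 7.32): the cube is present — its section is the full 19×11 rectangle (area 209.00 mm²); the cube at (5.5, 4) is present — its section is the full 8×18 rectangle (area 144.00 mm²); Taking the first minus the rest: starting from the 19×11 cube (209.00 mm²), the 8×18 cube at (5.5, 4) partially overlaps it — only the 56.00 mm² overlap (of its 144.00 mm²) is removed, clipping the outline — area = 153.00 mm². So its area = 153.00 mm². Layer 70 is larger (209.00 vs 153.00 mm²).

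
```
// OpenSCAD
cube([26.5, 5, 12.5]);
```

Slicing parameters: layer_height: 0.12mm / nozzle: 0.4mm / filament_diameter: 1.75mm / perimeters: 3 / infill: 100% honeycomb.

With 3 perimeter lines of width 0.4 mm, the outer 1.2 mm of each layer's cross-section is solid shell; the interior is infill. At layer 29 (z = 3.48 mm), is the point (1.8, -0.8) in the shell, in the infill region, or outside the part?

outside

At z = 3.48 mm: the cube is present — its section is the full 26.5×5 rectangle. Overall, the cross-section is a single solid region. The nearest boundary edge runs (0.00, 0.00)→(26.50, 0.00); distance from the point to it = 0.80 mm. The point is not inside any of the regions above, so it lies outside the cross-section (0.80 mm from the nearest boundary).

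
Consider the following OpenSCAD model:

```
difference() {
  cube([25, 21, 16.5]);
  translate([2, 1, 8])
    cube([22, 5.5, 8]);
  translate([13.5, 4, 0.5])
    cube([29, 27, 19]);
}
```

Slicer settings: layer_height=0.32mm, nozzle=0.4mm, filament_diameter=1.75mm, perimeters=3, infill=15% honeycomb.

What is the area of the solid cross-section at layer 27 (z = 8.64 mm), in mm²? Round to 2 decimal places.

234.75 mm²

At z = 8.64 mm: the cube (footprint 25×21) is included at this height (area 525.00 mm²); the cube at (2, 1) (footprint 22×5.5) is included at this height (area 121.00 mm²); the cube at (13.5, 4) is present — its section is the full 29×27 rectangle (area 783.00 mm²); Subtracting the remaining from the first: starting from the 25×21 cube (525.00 mm²), the 22×5.5 cube at (2, 1) lies wholly inside it (removes its full 121.00 mm² and its 55.00 mm outline becomes a hole wall); the 29×27 cube at (13.5, 4) partially overlaps it — only the 169.25 mm² overlap (of its 783.00 mm²) is removed, clipping the outline — area = 234.75 mm². Overall, the cross-section is a single solid region. Net area = 234.75 mm².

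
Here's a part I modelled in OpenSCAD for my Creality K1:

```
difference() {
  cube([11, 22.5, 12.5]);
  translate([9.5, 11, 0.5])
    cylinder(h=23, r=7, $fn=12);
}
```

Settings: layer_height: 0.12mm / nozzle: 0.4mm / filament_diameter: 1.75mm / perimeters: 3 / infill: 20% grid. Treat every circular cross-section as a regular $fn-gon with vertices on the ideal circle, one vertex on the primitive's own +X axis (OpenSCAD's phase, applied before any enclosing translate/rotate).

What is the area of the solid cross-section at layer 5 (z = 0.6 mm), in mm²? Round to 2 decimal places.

At z = 0.6 mm: the 11×22.5 cube contributes its full rectangle (area 247.50 mm²); the r=7 cylinder at (9.5, 11) gives a regular 12-gon of circumradius 7 (constant along its height) (area = (12/2)·7.000²·sin(360°/12) = 147.00 mm²); Subtracting the remaining from the first: starting from the 11×22.5 cube (247.50 mm²), the r=7 cylinder at (9.5, 11) partially overlaps it — only the 93.90 mm² overlap (of its 147.00 mm²) is removed, clipping the outline — area = 153.60 mm². Overall, the cross-section is a single solid region. Net area = 153.60 mm².

153.60 mm²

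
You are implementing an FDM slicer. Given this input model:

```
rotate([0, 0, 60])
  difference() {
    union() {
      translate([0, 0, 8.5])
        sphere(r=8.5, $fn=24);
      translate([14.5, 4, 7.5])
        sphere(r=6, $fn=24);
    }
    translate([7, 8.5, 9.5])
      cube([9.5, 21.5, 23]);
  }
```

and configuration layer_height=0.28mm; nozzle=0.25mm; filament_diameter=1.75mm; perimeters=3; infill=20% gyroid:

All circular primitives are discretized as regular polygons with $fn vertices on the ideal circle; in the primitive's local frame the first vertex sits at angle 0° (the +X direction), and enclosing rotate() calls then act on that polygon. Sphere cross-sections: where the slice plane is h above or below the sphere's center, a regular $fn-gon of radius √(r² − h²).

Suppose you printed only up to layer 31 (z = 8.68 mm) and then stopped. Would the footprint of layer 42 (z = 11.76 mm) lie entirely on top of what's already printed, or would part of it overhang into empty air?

entirely on top

Compare the two slices. At z = 8.68: the r=8.5 sphere contributes a regular 24-gon of circumradius √(8.5²−0.18²) = 8.498 (area = (24/2)·8.498²·sin(360°/24) = 224.30 mm²); the r=6 sphere at (14.5, 4) slices to a regular 24-gon of circumradius 5.883 (√(r²−h²) with h=1.18 from center) (area = (24/2)·5.883²·sin(360°/24) = 107.49 mm²); Merging all regions: the 2 present regions are separate (no shared area or edge), so areas and boundary lengths simply add and each stays a separate island — area = 331.78 mm²; the cube at (7, 8.5) does not reach this height (z outside [9.5, 32.5]); After the difference (first − rest): none of the subtracted shapes is present at this height, so that combined region is unchanged — area = 331.78 mm²; (whole slice rotated 60° about Z — lengths, areas and connectivity unchanged). At z = 11.76: the r=8.5 sphere slices to a regular 24-gon of circumradius 7.850 (√(r²−h²) with h=3.26 from center) (area = (24/2)·7.850²·sin(360°/24) = 191.39 mm²); the r=6 sphere at (14.5, 4) contributes a regular 24-gon of circumradius √(6²−4.26²) = 4.225 (area = (24/2)·4.225²·sin(360°/24) = 55.45 mm²); Merging all regions: the 2 present regions are separate (no shared area or edge), so areas and boundary lengths simply add and each stays a separate island — area = 246.84 mm²; the 9.5×21.5 cube at (7, 8.5) contributes its full rectangle (area 204.25 mm²); Subtracting the remaining from the first: starting from the result so far (246.84 mm²), the 9.5×21.5 cube at (7, 8.5) misses the remaining region (no effect) — area = 246.84 mm²; (rotated 60° about Z; rotation is an isometry so areas/perimeters/island counts are preserved). Checking containment: the cross-section at z = 11.76 is a subset of the cross-section at z = 8.68.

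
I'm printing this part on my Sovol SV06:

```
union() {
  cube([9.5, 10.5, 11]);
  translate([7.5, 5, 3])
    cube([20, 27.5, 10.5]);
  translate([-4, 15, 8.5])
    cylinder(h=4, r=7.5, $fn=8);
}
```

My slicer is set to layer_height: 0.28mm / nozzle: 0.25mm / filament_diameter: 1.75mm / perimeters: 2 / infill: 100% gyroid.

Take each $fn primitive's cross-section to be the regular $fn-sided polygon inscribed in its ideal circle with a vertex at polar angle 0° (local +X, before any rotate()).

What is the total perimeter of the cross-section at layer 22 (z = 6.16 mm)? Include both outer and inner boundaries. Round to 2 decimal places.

120.00 mm

At z = 6.16 mm: the cube is present — its section is the full 9.5×10.5 rectangle (perimeter 40.00 mm); the cube at (7.5, 5) (footprint 20×27.5) is included at this height (perimeter 95.00 mm); the cylinder at (-4, 15) is absent (z outside [8.5, 12.5]); Taking the union: the regions partially overlap (shared area 11.00 mm²), so the edge portions inside another operand are dropped and the merged outline is re-measured after clipping — boundary = 120.00 mm. Overall, the cross-section is a single solid region. Total boundary length (outer) = 120.00 mm.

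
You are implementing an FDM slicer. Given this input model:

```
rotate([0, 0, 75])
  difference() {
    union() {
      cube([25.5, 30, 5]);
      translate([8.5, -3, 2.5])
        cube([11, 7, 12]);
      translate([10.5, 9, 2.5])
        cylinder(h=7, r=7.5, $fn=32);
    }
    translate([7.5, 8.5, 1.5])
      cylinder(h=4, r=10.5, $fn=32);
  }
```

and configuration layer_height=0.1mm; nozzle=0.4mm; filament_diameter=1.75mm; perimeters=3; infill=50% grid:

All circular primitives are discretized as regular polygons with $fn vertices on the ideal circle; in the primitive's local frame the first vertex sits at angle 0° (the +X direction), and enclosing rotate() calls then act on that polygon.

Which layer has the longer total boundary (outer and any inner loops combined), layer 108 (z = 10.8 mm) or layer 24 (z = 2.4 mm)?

layer 24 (z = 2.4 mm)

Layer 108 (z = 10.8): the cube does not reach this height (z outside [0, 5]); the 11×7 cube at (8.5, -3) contributes its full rectangle (perimeter 36.00 mm); the cylinder at (10.5, 9) does not reach this height (z outside [2.5, 9.5]); Taking the union: only the 11×7 cube at (8.5, -3) is present, so the union is just that shape — boundary = 36.00 mm; the cylinder at (7.5, 8.5) does not reach this height (z outside [1.5, 5.5]); Subtracting the remaining from the first: none of the subtracted shapes is present at this height, so that combined region is unchanged — boundary = 36.00 mm; (whole slice rotated 75° about Z — lengths, areas and connectivity unchanged). So its perimeter = 36.00 mm. Layer 24 (z = 2.4): the cube (footprint 25.5×30) is included at this height (perimeter 111.00 mm); the cube at (8.5, -3) is absent (z outside [2.5, 14.5]); the cylinder at (10.5, 9) is not intersected at this z (z outside [2.5, 9.5]); Taking the union: only the 25.5×30 cube is present, so the union is just that shape — boundary = 111.00 mm; the r=10.5 cylinder at (7.5, 8.5) contributes a regular 32-gon of circumradius 10.5 (perimeter = 2·32·10.500·sin(180°/32) = 65.87 mm); Taking the first minus the rest: starting from the result so far, the r=10.5 cylinder at (7.5, 8.5) partially overlaps it — only the 297.99 mm² overlap (of its 344.14 mm²) is removed, clipping the outline — boundary = 120.67 mm; (whole slice rotated 75° about Z — lengths, areas and connectivity unchanged). So its perimeter = 120.67 mm. Layer 24 is larger (120.67 vs 36.00 mm).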